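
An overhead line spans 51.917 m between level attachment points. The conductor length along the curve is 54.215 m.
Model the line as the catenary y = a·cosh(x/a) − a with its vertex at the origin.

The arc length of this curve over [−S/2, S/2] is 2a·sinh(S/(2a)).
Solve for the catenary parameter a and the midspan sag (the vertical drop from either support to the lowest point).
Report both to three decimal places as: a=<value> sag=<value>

a=50.702 sag=6.792

seed: a₀ = √(S³/(24(L−S))) = √(51.917³/(24·2.298)) = 50.371369
iter 1: u=0.515342  f(a)=+3.071e-02  f'(a)=-9.369e-02  a ← 50.371369 − (+3.071e-02/-9.369e-02) = 50.699141
iter 2: u=0.512011  f(a)=+3.023e-04  f'(a)=-9.185e-02  a ← 50.699141 − (+3.023e-04/-9.185e-02) = 50.702433
iter 3: u=0.511977  f(a)=+2.995e-08  f'(a)=-9.183e-02  a ← 50.702433 − (+2.995e-08/-9.183e-02) = 50.702433
iter 4: u=0.511977  f(a)=+0.000e+00  f'(a)=-9.183e-02  a ← 50.702433 − (+0.000e+00/-9.183e-02) = 50.702433
converged: |Δa| < 1e-12 after 4 iterations
sag = a·(cosh(S/(2a)) − 1) = 50.702433·(cosh(0.511977) − 1) = 6.791508
T_max/T_min = cosh(S/(2a)) = 1.133948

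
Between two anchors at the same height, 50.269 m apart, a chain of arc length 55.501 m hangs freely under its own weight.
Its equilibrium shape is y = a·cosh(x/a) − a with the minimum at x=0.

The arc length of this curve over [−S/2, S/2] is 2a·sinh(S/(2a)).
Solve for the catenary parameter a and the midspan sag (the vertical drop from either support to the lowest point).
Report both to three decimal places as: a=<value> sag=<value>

a=32.291 sag=10.286

seed: a₀ = √(S³/(24(L−S))) = √(50.269³/(24·5.232)) = 31.806134
iter 1: u=0.790241  f(a)=+1.658e-01  f'(a)=-3.500e-01  a ← 31.806134 − (+1.658e-01/-3.500e-01) = 32.279886
iter 2: u=0.778643  f(a)=+3.777e-03  f'(a)=-3.342e-01  a ← 32.279886 − (+3.777e-03/-3.342e-01) = 32.291189
iter 3: u=0.778370  f(a)=+2.062e-06  f'(a)=-3.339e-01  a ← 32.291189 − (+2.062e-06/-3.339e-01) = 32.291195
iter 4: u=0.778370  f(a)=+6.182e-13  f'(a)=-3.339e-01  a ← 32.291195 − (+6.182e-13/-3.339e-01) = 32.291195
converged: |Δa| < 1e-12 after 4 iterations
sag = a·(cosh(S/(2a)) − 1) = 32.291195·(cosh(0.778370) − 1) = 10.285929
T_max/T_min = cosh(S/(2a)) = 1.318537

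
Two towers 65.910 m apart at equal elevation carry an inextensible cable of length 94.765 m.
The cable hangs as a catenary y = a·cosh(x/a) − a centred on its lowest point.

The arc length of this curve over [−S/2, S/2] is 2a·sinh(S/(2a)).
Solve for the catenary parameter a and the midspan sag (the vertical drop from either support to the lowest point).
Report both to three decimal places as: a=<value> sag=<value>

a=21.554 sag=30.501

seed: a₀ = √(S³/(24(L−S))) = √(65.910³/(24·28.855)) = 20.333438
iter 1: u=1.620729  f(a)=+4.036e+00  f'(a)=-3.657e+00  a ← 20.333438 − (+4.036e+00/-3.657e+00) = 21.436930
iter 2: u=1.537300  f(a)=+3.518e-01  f'(a)=-3.045e+00  a ← 21.436930 − (+3.518e-01/-3.045e+00) = 21.552470
iter 3: u=1.529059  f(a)=+3.238e-03  f'(a)=-2.989e+00  a ← 21.552470 − (+3.238e-03/-2.989e+00) = 21.553553
iter 4: u=1.528982  f(a)=+2.798e-07  f'(a)=-2.989e+00  a ← 21.553553 − (+2.798e-07/-2.989e+00) = 21.553553
iter 5: u=1.528982  f(a)=-2.842e-14  f'(a)=-2.989e+00  a ← 21.553553 − (-2.842e-14/-2.989e+00) = 21.553553
converged: |Δa| < 1e-12 after 5 iterations
sag = a·(cosh(S/(2a)) − 1) = 21.553553·(cosh(1.528982) − 1) = 30.500812
T_max/T_min = cosh(S/(2a)) = 2.415118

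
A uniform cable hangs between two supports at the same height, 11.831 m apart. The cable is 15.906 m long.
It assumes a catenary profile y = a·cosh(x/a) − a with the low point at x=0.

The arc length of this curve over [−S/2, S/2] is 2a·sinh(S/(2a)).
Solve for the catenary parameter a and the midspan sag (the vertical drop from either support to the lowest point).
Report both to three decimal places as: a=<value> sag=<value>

seed: a₀ = √(S³/(24(L−S))) = √(11.831³/(24·4.075)) = 4.114933
iter 1: u=1.437569  f(a)=+4.424e-01  f'(a)=-2.421e+00  a ← 4.114933 − (+4.424e-01/-2.421e+00) = 4.297643
iter 2: u=1.376452  f(a)=+3.117e-02  f'(a)=-2.091e+00  a ← 4.297643 − (+3.117e-02/-2.091e+00) = 4.312550
iter 3: u=1.371694  f(a)=+1.807e-04  f'(a)=-2.067e+00  a ← 4.312550 − (+1.807e-04/-2.067e+00) = 4.312637
iter 4: u=1.371666  f(a)=+6.149e-09  f'(a)=-2.067e+00  a ← 4.312637 − (+6.149e-09/-2.067e+00) = 4.312637
iter 5: u=1.371666  f(a)=+0.000e+00  f'(a)=-2.067e+00  a ← 4.312637 − (+0.000e+00/-2.067e+00) = 4.312637
converged: |Δa| < 1e-12 after 5 iterations
sag = a·(cosh(S/(2a)) − 1) = 4.312637·(cosh(1.371666) − 1) = 4.734409
T_max/T_min = cosh(S/(2a)) = 2.097799

a=4.313 sag=4.734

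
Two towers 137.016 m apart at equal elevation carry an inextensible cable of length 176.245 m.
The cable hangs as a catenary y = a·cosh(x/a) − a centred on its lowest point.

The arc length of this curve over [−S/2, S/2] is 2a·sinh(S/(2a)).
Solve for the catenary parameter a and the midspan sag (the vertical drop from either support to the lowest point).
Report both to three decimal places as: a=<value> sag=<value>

a=54.381 sag=49.170

seed: a₀ = √(S³/(24(L−S))) = √(137.016³/(24·39.229)) = 52.269421
iter 1: u=1.310671  f(a)=+3.511e+00  f'(a)=-1.775e+00  a ← 52.269421 − (+3.511e+00/-1.775e+00) = 54.247007
iter 2: u=1.262890  f(a)=+2.091e-01  f'(a)=-1.570e+00  a ← 54.247007 − (+2.091e-01/-1.570e+00) = 54.380215
iter 3: u=1.259796  f(a)=+8.454e-04  f'(a)=-1.557e+00  a ← 54.380215 − (+8.454e-04/-1.557e+00) = 54.380758
iter 4: u=1.259784  f(a)=+1.395e-08  f'(a)=-1.557e+00  a ← 54.380758 − (+1.395e-08/-1.557e+00) = 54.380758
iter 5: u=1.259784  f(a)=+2.842e-14  f'(a)=-1.557e+00  a ← 54.380758 − (+2.842e-14/-1.557e+00) = 54.380758
converged: |Δa| < 1e-12 after 5 iterations
sag = a·(cosh(S/(2a)) − 1) = 54.380758·(cosh(1.259784) − 1) = 49.170398
T_max/T_min = cosh(S/(2a)) = 1.904187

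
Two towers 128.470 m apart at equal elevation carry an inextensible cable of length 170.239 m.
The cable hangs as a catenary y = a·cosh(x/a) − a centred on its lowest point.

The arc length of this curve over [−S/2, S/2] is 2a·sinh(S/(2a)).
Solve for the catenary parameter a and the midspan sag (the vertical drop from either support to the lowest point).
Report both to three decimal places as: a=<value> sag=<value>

seed: a₀ = √(S³/(24(L−S))) = √(128.470³/(24·41.769)) = 45.990690
iter 1: u=1.396696  f(a)=+4.269e+00  f'(a)=-2.196e+00  a ← 45.990690 − (+4.269e+00/-2.196e+00) = 47.934147
iter 2: u=1.340068  f(a)=+2.855e-01  f'(a)=-1.912e+00  a ← 47.934147 − (+2.855e-01/-1.912e+00) = 48.083494
iter 3: u=1.335905  f(a)=+1.479e-03  f'(a)=-1.892e+00  a ← 48.083494 − (+1.479e-03/-1.892e+00) = 48.084276
iter 4: u=1.335884  f(a)=+4.018e-08  f'(a)=-1.892e+00  a ← 48.084276 − (+4.018e-08/-1.892e+00) = 48.084276
iter 5: u=1.335884  f(a)=+5.684e-14  f'(a)=-1.892e+00  a ← 48.084276 − (+5.684e-14/-1.892e+00) = 48.084276
converged: |Δa| < 1e-12 after 5 iterations
sag = a·(cosh(S/(2a)) − 1) = 48.084276·(cosh(1.335884) − 1) = 49.677817
T_max/T_min = cosh(S/(2a)) = 2.033141

a=48.084 sag=49.678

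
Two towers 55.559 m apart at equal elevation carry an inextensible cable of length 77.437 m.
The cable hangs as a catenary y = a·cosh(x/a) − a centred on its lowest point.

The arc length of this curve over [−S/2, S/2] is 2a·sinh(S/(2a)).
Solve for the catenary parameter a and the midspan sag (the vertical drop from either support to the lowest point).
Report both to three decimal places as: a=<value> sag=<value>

a=19.056 sag=24.098

seed: a₀ = √(S³/(24(L−S))) = √(55.559³/(24·21.878)) = 18.072665
iter 1: u=1.537100  f(a)=+2.735e+00  f'(a)=-3.044e+00  a ← 18.072665 − (+2.735e+00/-3.044e+00) = 18.971210
iter 2: u=1.464298  f(a)=+2.172e-01  f'(a)=-2.578e+00  a ← 18.971210 − (+2.172e-01/-2.578e+00) = 19.055467
iter 3: u=1.457823  f(a)=+1.631e-03  f'(a)=-2.539e+00  a ← 19.055467 − (+1.631e-03/-2.539e+00) = 19.056109
iter 4: u=1.457774  f(a)=+9.350e-08  f'(a)=-2.539e+00  a ← 19.056109 − (+9.350e-08/-2.539e+00) = 19.056109
iter 5: u=1.457774  f(a)=+0.000e+00  f'(a)=-2.539e+00  a ← 19.056109 − (+0.000e+00/-2.539e+00) = 19.056109
converged: |Δa| < 1e-12 after 5 iterations
sag = a·(cosh(S/(2a)) − 1) = 19.056109·(cosh(1.457774) − 1) = 24.097773
T_max/T_min = cosh(S/(2a)) = 2.264569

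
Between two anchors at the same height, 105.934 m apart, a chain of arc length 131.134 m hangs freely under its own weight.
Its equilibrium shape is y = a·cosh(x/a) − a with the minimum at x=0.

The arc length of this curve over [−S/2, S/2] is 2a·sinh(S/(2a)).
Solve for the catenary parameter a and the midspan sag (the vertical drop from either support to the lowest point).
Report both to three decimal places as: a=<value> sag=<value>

a=45.838 sag=34.163

seed: a₀ = √(S³/(24(L−S))) = √(105.934³/(24·25.200)) = 44.335046
iter 1: u=1.194698  f(a)=+1.861e+00  f'(a)=-1.308e+00  a ← 44.335046 − (+1.861e+00/-1.308e+00) = 45.758128
iter 2: u=1.157543  f(a)=+9.335e-02  f'(a)=-1.179e+00  a ← 45.758128 − (+9.335e-02/-1.179e+00) = 45.837280
iter 3: u=1.155544  f(a)=+2.624e-04  f'(a)=-1.173e+00  a ← 45.837280 − (+2.624e-04/-1.173e+00) = 45.837504
iter 4: u=1.155538  f(a)=+2.086e-09  f'(a)=-1.173e+00  a ← 45.837504 − (+2.086e-09/-1.173e+00) = 45.837504
iter 5: u=1.155538  f(a)=+0.000e+00  f'(a)=-1.173e+00  a ← 45.837504 − (+0.000e+00/-1.173e+00) = 45.837504
converged: |Δa| < 1e-12 after 5 iterations
sag = a·(cosh(S/(2a)) − 1) = 45.837504·(cosh(1.155538) − 1) = 34.163173
T_max/T_min = cosh(S/(2a)) = 1.745311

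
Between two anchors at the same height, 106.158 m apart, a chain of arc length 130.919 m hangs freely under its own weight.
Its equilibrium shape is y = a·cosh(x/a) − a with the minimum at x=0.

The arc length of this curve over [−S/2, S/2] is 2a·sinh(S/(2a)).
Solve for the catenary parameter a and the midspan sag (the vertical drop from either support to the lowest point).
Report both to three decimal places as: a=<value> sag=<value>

a=46.361 sag=33.853

seed: a₀ = √(S³/(24(L−S))) = √(106.158³/(24·24.761)) = 44.868276
iter 1: u=1.182996  f(a)=+1.791e+00  f'(a)=-1.266e+00  a ← 44.868276 − (+1.791e+00/-1.266e+00) = 46.283240
iter 2: u=1.146830  f(a)=+8.824e-02  f'(a)=-1.144e+00  a ← 46.283240 − (+8.824e-02/-1.144e+00) = 46.360359
iter 3: u=1.144922  f(a)=+2.386e-04  f'(a)=-1.138e+00  a ← 46.360359 − (+2.386e-04/-1.138e+00) = 46.360568
iter 4: u=1.144917  f(a)=+1.755e-09  f'(a)=-1.138e+00  a ← 46.360568 − (+1.755e-09/-1.138e+00) = 46.360568
iter 5: u=1.144917  f(a)=+2.842e-14  f'(a)=-1.138e+00  a ← 46.360568 − (+2.842e-14/-1.138e+00) = 46.360568
converged: |Δa| < 1e-12 after 5 iterations
sag = a·(cosh(S/(2a)) − 1) = 46.360568·(cosh(1.144917) − 1) = 33.853199
T_max/T_min = cosh(S/(2a)) = 1.730215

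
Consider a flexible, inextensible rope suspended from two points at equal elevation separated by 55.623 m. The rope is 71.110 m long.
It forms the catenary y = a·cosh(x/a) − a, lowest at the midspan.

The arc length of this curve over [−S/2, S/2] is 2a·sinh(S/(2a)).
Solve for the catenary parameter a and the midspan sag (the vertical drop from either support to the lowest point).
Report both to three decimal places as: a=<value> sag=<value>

seed: a₀ = √(S³/(24(L−S))) = √(55.623³/(24·15.487)) = 21.517526
iter 1: u=1.292505  f(a)=+1.346e+00  f'(a)=-1.695e+00  a ← 21.517526 − (+1.346e+00/-1.695e+00) = 22.311902
iter 2: u=1.246487  f(a)=+7.814e-02  f'(a)=-1.503e+00  a ← 22.311902 − (+7.814e-02/-1.503e+00) = 22.363887
iter 3: u=1.243590  f(a)=+2.992e-04  f'(a)=-1.492e+00  a ← 22.363887 − (+2.992e-04/-1.492e+00) = 22.364087
iter 4: u=1.243579  f(a)=+4.422e-09  f'(a)=-1.492e+00  a ← 22.364087 − (+4.422e-09/-1.492e+00) = 22.364087
iter 5: u=1.243579  f(a)=+1.421e-14  f'(a)=-1.492e+00  a ← 22.364087 − (+1.421e-14/-1.492e+00) = 22.364087
converged: |Δa| < 1e-12 after 5 iterations
sag = a·(cosh(S/(2a)) − 1) = 22.364087·(cosh(1.243579) − 1) = 19.639608
T_max/T_min = cosh(S/(2a)) = 1.878176

a=22.364 sag=19.640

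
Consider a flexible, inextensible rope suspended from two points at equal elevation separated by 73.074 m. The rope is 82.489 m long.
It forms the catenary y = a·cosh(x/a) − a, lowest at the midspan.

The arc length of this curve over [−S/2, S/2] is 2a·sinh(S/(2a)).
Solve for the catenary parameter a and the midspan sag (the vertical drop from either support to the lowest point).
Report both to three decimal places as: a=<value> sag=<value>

a=42.336 sag=16.769

seed: a₀ = √(S³/(24(L−S))) = √(73.074³/(24·9.415)) = 41.555502
iter 1: u=0.879234  f(a)=+3.707e-01  f'(a)=-4.891e-01  a ← 41.555502 − (+3.707e-01/-4.891e-01) = 42.313333
iter 2: u=0.863487  f(a)=+1.038e-02  f'(a)=-4.621e-01  a ← 42.313333 − (+1.038e-02/-4.621e-01) = 42.335804
iter 3: u=0.863028  f(a)=+8.667e-06  f'(a)=-4.613e-01  a ← 42.335804 − (+8.667e-06/-4.613e-01) = 42.335823
iter 4: u=0.863028  f(a)=+6.040e-12  f'(a)=-4.613e-01  a ← 42.335823 − (+6.040e-12/-4.613e-01) = 42.335823
converged: |Δa| < 1e-12 after 4 iterations
sag = a·(cosh(S/(2a)) − 1) = 42.335823·(cosh(0.863028) − 1) = 16.769428
T_max/T_min = cosh(S/(2a)) = 1.396105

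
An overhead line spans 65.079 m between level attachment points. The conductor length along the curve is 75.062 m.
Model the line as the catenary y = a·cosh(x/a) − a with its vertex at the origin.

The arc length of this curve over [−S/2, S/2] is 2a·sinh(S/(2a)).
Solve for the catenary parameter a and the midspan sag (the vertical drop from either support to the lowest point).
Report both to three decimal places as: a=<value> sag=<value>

a=34.672 sag=16.423

seed: a₀ = √(S³/(24(L−S))) = √(65.079³/(24·9.983)) = 33.917603
iter 1: u=0.959369  f(a)=+4.696e-01  f'(a)=-6.447e-01  a ← 33.917603 − (+4.696e-01/-6.447e-01) = 34.646071
iter 2: u=0.939197  f(a)=+1.556e-02  f'(a)=-6.026e-01  a ← 34.646071 − (+1.556e-02/-6.026e-01) = 34.671886
iter 3: u=0.938498  f(a)=+1.836e-05  f'(a)=-6.012e-01  a ← 34.671886 − (+1.836e-05/-6.012e-01) = 34.671916
iter 4: u=0.938497  f(a)=+2.568e-11  f'(a)=-6.012e-01  a ← 34.671916 − (+2.568e-11/-6.012e-01) = 34.671916
iter 5: u=0.938497  f(a)=-2.842e-14  f'(a)=-6.012e-01  a ← 34.671916 − (-2.842e-14/-6.012e-01) = 34.671916
converged: |Δa| < 1e-12 after 5 iterations
sag = a·(cosh(S/(2a)) − 1) = 34.671916·(cosh(0.938497) − 1) = 16.423267
T_max/T_min = cosh(S/(2a)) = 1.473676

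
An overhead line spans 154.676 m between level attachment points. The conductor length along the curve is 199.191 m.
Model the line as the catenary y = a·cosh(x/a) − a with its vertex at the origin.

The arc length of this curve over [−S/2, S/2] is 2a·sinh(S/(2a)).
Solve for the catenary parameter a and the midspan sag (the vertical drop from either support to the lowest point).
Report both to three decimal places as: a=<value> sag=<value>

a=61.243 sag=55.676

seed: a₀ = √(S³/(24(L−S))) = √(154.676³/(24·44.515)) = 58.853946
iter 1: u=1.314067  f(a)=+4.005e+00  f'(a)=-1.791e+00  a ← 58.853946 − (+4.005e+00/-1.791e+00) = 61.090782
iter 2: u=1.265952  f(a)=+2.397e-01  f'(a)=-1.582e+00  a ← 61.090782 − (+2.397e-01/-1.582e+00) = 61.242263
iter 3: u=1.262821  f(a)=+9.789e-04  f'(a)=-1.569e+00  a ← 61.242263 − (+9.789e-04/-1.569e+00) = 61.242887
iter 4: u=1.262808  f(a)=+1.648e-08  f'(a)=-1.569e+00  a ← 61.242887 − (+1.648e-08/-1.569e+00) = 61.242887
iter 5: u=1.262808  f(a)=-5.684e-14  f'(a)=-1.569e+00  a ← 61.242887 − (-5.684e-14/-1.569e+00) = 61.242887
converged: |Δa| < 1e-12 after 5 iterations
sag = a·(cosh(S/(2a)) − 1) = 61.242887·(cosh(1.262808) − 1) = 55.675695
T_max/T_min = cosh(S/(2a)) = 1.909097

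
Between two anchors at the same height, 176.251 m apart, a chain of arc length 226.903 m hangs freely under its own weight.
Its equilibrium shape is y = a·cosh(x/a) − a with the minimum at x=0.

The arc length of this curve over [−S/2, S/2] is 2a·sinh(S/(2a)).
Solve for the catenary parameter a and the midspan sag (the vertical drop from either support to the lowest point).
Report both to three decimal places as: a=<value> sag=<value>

seed: a₀ = √(S³/(24(L−S))) = √(176.251³/(24·50.652)) = 67.110962
iter 1: u=1.313131  f(a)=+4.551e+00  f'(a)=-1.786e+00  a ← 67.110962 − (+4.551e+00/-1.786e+00) = 69.658436
iter 2: u=1.265109  f(a)=+2.719e-01  f'(a)=-1.579e+00  a ← 69.658436 − (+2.719e-01/-1.579e+00) = 69.830700
iter 3: u=1.261988  f(a)=+1.108e-03  f'(a)=-1.566e+00  a ← 69.830700 − (+1.108e-03/-1.566e+00) = 69.831407
iter 4: u=1.261975  f(a)=+1.854e-08  f'(a)=-1.566e+00  a ← 69.831407 − (+1.854e-08/-1.566e+00) = 69.831407
iter 5: u=1.261975  f(a)=-8.527e-14  f'(a)=-1.566e+00  a ← 69.831407 − (-8.527e-14/-1.566e+00) = 69.831407
converged: |Δa| < 1e-12 after 5 iterations
sag = a·(cosh(S/(2a)) − 1) = 69.831407·(cosh(1.261975) − 1) = 63.388968
T_max/T_min = cosh(S/(2a)) = 1.907743

a=69.831 sag=63.389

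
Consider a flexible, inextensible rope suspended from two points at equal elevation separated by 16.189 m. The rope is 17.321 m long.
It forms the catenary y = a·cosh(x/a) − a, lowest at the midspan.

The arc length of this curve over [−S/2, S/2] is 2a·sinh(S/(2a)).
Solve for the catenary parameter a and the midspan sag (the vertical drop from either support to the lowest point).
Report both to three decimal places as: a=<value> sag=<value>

a=12.626 sag=2.685

seed: a₀ = √(S³/(24(L−S))) = √(16.189³/(24·1.132)) = 12.496869
iter 1: u=0.647722  f(a)=+2.398e-02  f'(a)=-1.889e-01  a ← 12.496869 − (+2.398e-02/-1.889e-01) = 12.623852
iter 2: u=0.641207  f(a)=+3.705e-04  f'(a)=-1.831e-01  a ← 12.623852 − (+3.705e-04/-1.831e-01) = 12.625876
iter 3: u=0.641104  f(a)=+9.147e-08  f'(a)=-1.830e-01  a ← 12.625876 − (+9.147e-08/-1.830e-01) = 12.625876
iter 4: u=0.641104  f(a)=+3.553e-15  f'(a)=-1.830e-01  a ← 12.625876 − (+3.553e-15/-1.830e-01) = 12.625876
converged: |Δa| < 1e-12 after 4 iterations
sag = a·(cosh(S/(2a)) − 1) = 12.625876·(cosh(0.641104) − 1) = 2.684807
T_max/T_min = cosh(S/(2a)) = 1.212643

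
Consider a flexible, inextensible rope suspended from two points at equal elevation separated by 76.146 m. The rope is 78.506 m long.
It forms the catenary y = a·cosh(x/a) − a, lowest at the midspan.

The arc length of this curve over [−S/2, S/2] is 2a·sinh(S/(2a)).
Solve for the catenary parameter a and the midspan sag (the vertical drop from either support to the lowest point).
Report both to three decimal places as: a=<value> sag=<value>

seed: a₀ = √(S³/(24(L−S))) = √(76.146³/(24·2.360)) = 88.289492
iter 1: u=0.431229  f(a)=+2.204e-02  f'(a)=-5.446e-02  a ← 88.289492 − (+2.204e-02/-5.446e-02) = 88.694193
iter 2: u=0.429261  f(a)=+1.525e-04  f'(a)=-5.371e-02  a ← 88.694193 − (+1.525e-04/-5.371e-02) = 88.697032
iter 3: u=0.429248  f(a)=+7.409e-09  f'(a)=-5.370e-02  a ← 88.697032 − (+7.409e-09/-5.370e-02) = 88.697032
iter 4: u=0.429248  f(a)=-1.421e-14  f'(a)=-5.370e-02  a ← 88.697032 − (-1.421e-14/-5.370e-02) = 88.697032
converged: |Δa| < 1e-12 after 4 iterations
sag = a·(cosh(S/(2a)) − 1) = 88.697032·(cosh(0.429248) − 1) = 8.297615
T_max/T_min = cosh(S/(2a)) = 1.093550

a=88.697 sag=8.298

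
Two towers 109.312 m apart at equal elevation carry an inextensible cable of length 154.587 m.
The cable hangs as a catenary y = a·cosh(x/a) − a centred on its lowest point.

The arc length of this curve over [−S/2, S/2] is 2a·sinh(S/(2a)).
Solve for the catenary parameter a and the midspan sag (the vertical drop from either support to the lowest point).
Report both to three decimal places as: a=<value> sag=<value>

seed: a₀ = √(S³/(24(L−S))) = √(109.312³/(24·45.275)) = 34.671043
iter 1: u=1.576416  f(a)=+5.970e+00  f'(a)=-3.321e+00  a ← 34.671043 − (+5.970e+00/-3.321e+00) = 36.468739
iter 2: u=1.498708  f(a)=+4.958e-01  f'(a)=-2.790e+00  a ← 36.468739 − (+4.958e-01/-2.790e+00) = 36.646406
iter 3: u=1.491442  f(a)=+4.103e-03  f'(a)=-2.744e+00  a ← 36.646406 − (+4.103e-03/-2.744e+00) = 36.647901
iter 4: u=1.491381  f(a)=+2.861e-07  f'(a)=-2.744e+00  a ← 36.647901 − (+2.861e-07/-2.744e+00) = 36.647901
iter 5: u=1.491381  f(a)=+5.684e-14  f'(a)=-2.744e+00  a ← 36.647901 − (+5.684e-14/-2.744e+00) = 36.647901
converged: |Δa| < 1e-12 after 5 iterations
sag = a·(cosh(S/(2a)) − 1) = 36.647901·(cosh(1.491381) − 1) = 48.893632
T_max/T_min = cosh(S/(2a)) = 2.334145

a=36.648 sag=48.894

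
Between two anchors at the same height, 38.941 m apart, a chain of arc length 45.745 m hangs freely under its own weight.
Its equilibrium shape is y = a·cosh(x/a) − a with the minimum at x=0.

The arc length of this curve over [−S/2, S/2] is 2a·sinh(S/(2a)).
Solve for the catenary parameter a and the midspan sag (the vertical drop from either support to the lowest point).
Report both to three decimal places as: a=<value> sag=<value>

seed: a₀ = √(S³/(24(L−S))) = √(38.941³/(24·6.804)) = 19.016162
iter 1: u=1.023892  f(a)=+3.657e-01  f'(a)=-7.935e-01  a ← 19.016162 − (+3.657e-01/-7.935e-01) = 19.477019
iter 2: u=0.999665  f(a)=+1.372e-02  f'(a)=-7.350e-01  a ← 19.477019 − (+1.372e-02/-7.350e-01) = 19.495681
iter 3: u=0.998708  f(a)=+2.096e-05  f'(a)=-7.327e-01  a ← 19.495681 − (+2.096e-05/-7.327e-01) = 19.495709
iter 4: u=0.998707  f(a)=+4.912e-11  f'(a)=-7.327e-01  a ← 19.495709 − (+4.912e-11/-7.327e-01) = 19.495709
iter 5: u=0.998707  f(a)=+0.000e+00  f'(a)=-7.327e-01  a ← 19.495709 − (+0.000e+00/-7.327e-01) = 19.495709
converged: |Δa| < 1e-12 after 5 iterations
sag = a·(cosh(S/(2a)) − 1) = 19.495709·(cosh(0.998707) − 1) = 10.558141
T_max/T_min = cosh(S/(2a)) = 1.541562

a=19.496 sag=10.558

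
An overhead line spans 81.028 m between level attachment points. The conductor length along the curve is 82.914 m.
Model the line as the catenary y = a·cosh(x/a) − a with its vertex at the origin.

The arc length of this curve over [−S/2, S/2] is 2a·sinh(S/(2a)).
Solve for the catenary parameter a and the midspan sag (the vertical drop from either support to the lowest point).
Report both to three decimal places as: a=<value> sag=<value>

seed: a₀ = √(S³/(24(L−S))) = √(81.028³/(24·1.886)) = 108.411715
iter 1: u=0.373705  f(a)=+1.321e-02  f'(a)=-3.528e-02  a ← 108.411715 − (+1.321e-02/-3.528e-02) = 108.786227
iter 2: u=0.372418  f(a)=+6.878e-05  f'(a)=-3.492e-02  a ← 108.786227 − (+6.878e-05/-3.492e-02) = 108.788197
iter 3: u=0.372412  f(a)=+1.886e-09  f'(a)=-3.491e-02  a ← 108.788197 − (+1.886e-09/-3.491e-02) = 108.788197
iter 4: u=0.372412  f(a)=-1.421e-14  f'(a)=-3.491e-02  a ← 108.788197 − (-1.421e-14/-3.491e-02) = 108.788197
converged: |Δa| < 1e-12 after 4 iterations
sag = a·(cosh(S/(2a)) − 1) = 108.788197·(cosh(0.372412) − 1) = 7.631538
T_max/T_min = cosh(S/(2a)) = 1.070150

a=108.788 sag=7.632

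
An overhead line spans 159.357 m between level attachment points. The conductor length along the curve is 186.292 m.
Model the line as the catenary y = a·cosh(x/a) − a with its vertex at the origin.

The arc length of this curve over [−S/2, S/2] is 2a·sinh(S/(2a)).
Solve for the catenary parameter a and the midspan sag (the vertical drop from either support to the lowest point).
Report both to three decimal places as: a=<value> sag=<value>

a=81.054 sag=42.421

seed: a₀ = √(S³/(24(L−S))) = √(159.357³/(24·26.935)) = 79.121153
iter 1: u=1.007044  f(a)=+1.399e+00  f'(a)=-7.525e-01  a ← 79.121153 − (+1.399e+00/-7.525e-01) = 80.980726
iter 2: u=0.983919  f(a)=+5.085e-02  f'(a)=-6.987e-01  a ← 80.980726 − (+5.085e-02/-6.987e-01) = 81.053507
iter 3: u=0.983036  f(a)=+7.276e-05  f'(a)=-6.967e-01  a ← 81.053507 − (+7.276e-05/-6.967e-01) = 81.053611
iter 4: u=0.983035  f(a)=+1.495e-10  f'(a)=-6.967e-01  a ← 81.053611 − (+1.495e-10/-6.967e-01) = 81.053611
iter 5: u=0.983035  f(a)=+0.000e+00  f'(a)=-6.967e-01  a ← 81.053611 − (+0.000e+00/-6.967e-01) = 81.053611
converged: |Δa| < 1e-12 after 5 iterations
sag = a·(cosh(S/(2a)) − 1) = 81.053611·(cosh(0.983035) − 1) = 42.420537
T_max/T_min = cosh(S/(2a)) = 1.523364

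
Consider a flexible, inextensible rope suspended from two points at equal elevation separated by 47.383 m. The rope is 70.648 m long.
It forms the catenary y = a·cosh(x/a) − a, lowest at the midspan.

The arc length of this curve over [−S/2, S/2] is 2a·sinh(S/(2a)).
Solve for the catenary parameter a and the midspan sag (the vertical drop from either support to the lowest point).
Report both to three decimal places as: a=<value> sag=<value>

seed: a₀ = √(S³/(24(L−S))) = √(47.383³/(24·23.265)) = 13.803102
iter 1: u=1.716390  f(a)=+3.677e+00  f'(a)=-4.474e+00  a ← 13.803102 − (+3.677e+00/-4.474e+00) = 14.624968
iter 2: u=1.619935  f(a)=+3.540e-01  f'(a)=-3.651e+00  a ← 14.624968 − (+3.540e-01/-3.651e+00) = 14.721942
iter 3: u=1.609265  f(a)=+4.053e-03  f'(a)=-3.568e+00  a ← 14.721942 − (+4.053e-03/-3.568e+00) = 14.723078
iter 4: u=1.609140  f(a)=+5.448e-07  f'(a)=-3.567e+00  a ← 14.723078 − (+5.448e-07/-3.567e+00) = 14.723079
iter 5: u=1.609140  f(a)=+1.421e-14  f'(a)=-3.567e+00  a ← 14.723079 − (+1.421e-14/-3.567e+00) = 14.723079
converged: |Δa| < 1e-12 after 5 iterations
sag = a·(cosh(S/(2a)) − 1) = 14.723079·(cosh(1.609140) − 1) = 23.546413
T_max/T_min = cosh(S/(2a)) = 2.599286

a=14.723 sag=23.546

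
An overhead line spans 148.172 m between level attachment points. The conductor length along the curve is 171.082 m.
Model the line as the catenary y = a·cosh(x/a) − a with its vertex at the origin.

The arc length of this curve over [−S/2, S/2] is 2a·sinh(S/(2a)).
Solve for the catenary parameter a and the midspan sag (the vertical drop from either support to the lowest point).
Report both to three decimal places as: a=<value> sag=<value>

a=78.642 sag=37.555

seed: a₀ = √(S³/(24(L−S))) = √(148.172³/(24·22.910)) = 76.918543
iter 1: u=0.963175  f(a)=+1.086e+00  f'(a)=-6.528e-01  a ← 76.918543 − (+1.086e+00/-6.528e-01) = 78.582805
iter 2: u=0.942776  f(a)=+3.626e-02  f'(a)=-6.099e-01  a ← 78.582805 − (+3.626e-02/-6.099e-01) = 78.642261
iter 3: u=0.942063  f(a)=+4.349e-05  f'(a)=-6.084e-01  a ← 78.642261 − (+4.349e-05/-6.084e-01) = 78.642332
iter 4: u=0.942063  f(a)=+6.273e-11  f'(a)=-6.084e-01  a ← 78.642332 − (+6.273e-11/-6.084e-01) = 78.642332
iter 5: u=0.942063  f(a)=-2.842e-14  f'(a)=-6.084e-01  a ← 78.642332 − (-2.842e-14/-6.084e-01) = 78.642332
converged: |Δa| < 1e-12 after 5 iterations
sag = a·(cosh(S/(2a)) − 1) = 78.642332·(cosh(0.942063) − 1) = 37.555254
T_max/T_min = cosh(S/(2a)) = 1.477545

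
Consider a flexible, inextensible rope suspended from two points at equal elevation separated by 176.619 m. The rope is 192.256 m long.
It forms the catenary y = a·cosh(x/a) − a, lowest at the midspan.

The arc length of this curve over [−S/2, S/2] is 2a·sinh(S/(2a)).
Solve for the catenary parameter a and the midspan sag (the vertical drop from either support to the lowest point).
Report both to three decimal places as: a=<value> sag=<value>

seed: a₀ = √(S³/(24(L−S))) = √(176.619³/(24·15.637)) = 121.164053
iter 1: u=0.728842  f(a)=+4.206e-01  f'(a)=-2.721e-01  a ← 121.164053 − (+4.206e-01/-2.721e-01) = 122.709955
iter 2: u=0.719660  f(a)=+8.185e-03  f'(a)=-2.616e-01  a ← 122.709955 − (+8.185e-03/-2.616e-01) = 122.741246
iter 3: u=0.719477  f(a)=+3.236e-06  f'(a)=-2.614e-01  a ← 122.741246 − (+3.236e-06/-2.614e-01) = 122.741258
iter 4: u=0.719477  f(a)=+4.832e-13  f'(a)=-2.614e-01  a ← 122.741258 − (+4.832e-13/-2.614e-01) = 122.741258
converged: |Δa| < 1e-12 after 4 iterations
sag = a·(cosh(S/(2a)) − 1) = 122.741258·(cosh(0.719477) − 1) = 33.162587
T_max/T_min = cosh(S/(2a)) = 1.270183

a=122.741 sag=33.163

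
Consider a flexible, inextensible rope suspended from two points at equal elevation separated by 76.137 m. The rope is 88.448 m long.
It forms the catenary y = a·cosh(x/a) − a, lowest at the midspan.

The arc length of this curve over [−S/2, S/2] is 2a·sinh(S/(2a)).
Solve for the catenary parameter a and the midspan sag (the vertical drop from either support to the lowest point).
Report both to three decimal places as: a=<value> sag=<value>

a=39.554 sag=19.778

seed: a₀ = √(S³/(24(L−S))) = √(76.137³/(24·12.311)) = 38.649275
iter 1: u=0.984973  f(a)=+6.112e-01  f'(a)=-7.010e-01  a ← 38.649275 − (+6.112e-01/-7.010e-01) = 39.521071
iter 2: u=0.963246  f(a)=+2.129e-02  f'(a)=-6.530e-01  a ← 39.521071 − (+2.129e-02/-6.530e-01) = 39.553677
iter 3: u=0.962452  f(a)=+2.790e-05  f'(a)=-6.513e-01  a ← 39.553677 − (+2.790e-05/-6.513e-01) = 39.553720
iter 4: u=0.962451  f(a)=+4.806e-11  f'(a)=-6.513e-01  a ← 39.553720 − (+4.806e-11/-6.513e-01) = 39.553720
iter 5: u=0.962451  f(a)=-1.421e-14  f'(a)=-6.513e-01  a ← 39.553720 − (-1.421e-14/-6.513e-01) = 39.553720
converged: |Δa| < 1e-12 after 5 iterations
sag = a·(cosh(S/(2a)) − 1) = 39.553720·(cosh(0.962451) − 1) = 19.778050
T_max/T_min = cosh(S/(2a)) = 1.500030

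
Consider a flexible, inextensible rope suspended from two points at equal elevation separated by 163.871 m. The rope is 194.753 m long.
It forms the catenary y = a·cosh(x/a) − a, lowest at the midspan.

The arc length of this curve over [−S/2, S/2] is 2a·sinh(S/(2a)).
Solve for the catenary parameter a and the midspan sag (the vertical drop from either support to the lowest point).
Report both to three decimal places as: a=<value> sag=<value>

a=79.144 sag=46.339

seed: a₀ = √(S³/(24(L−S))) = √(163.871³/(24·30.882)) = 77.053936
iter 1: u=1.063353  f(a)=+1.794e+00  f'(a)=-8.959e-01  a ← 77.053936 − (+1.794e+00/-8.959e-01) = 79.055957
iter 2: u=1.036424  f(a)=+7.228e-02  f'(a)=-8.250e-01  a ← 79.055957 − (+7.228e-02/-8.250e-01) = 79.143569
iter 3: u=1.035277  f(a)=+1.283e-04  f'(a)=-8.221e-01  a ← 79.143569 − (+1.283e-04/-8.221e-01) = 79.143725
iter 4: u=1.035275  f(a)=+4.058e-10  f'(a)=-8.221e-01  a ← 79.143725 − (+4.058e-10/-8.221e-01) = 79.143725
iter 5: u=1.035275  f(a)=+2.842e-14  f'(a)=-8.221e-01  a ← 79.143725 − (+2.842e-14/-8.221e-01) = 79.143725
converged: |Δa| < 1e-12 after 5 iterations
sag = a·(cosh(S/(2a)) − 1) = 79.143725·(cosh(1.035275) − 1) = 46.338991
T_max/T_min = cosh(S/(2a)) = 1.585504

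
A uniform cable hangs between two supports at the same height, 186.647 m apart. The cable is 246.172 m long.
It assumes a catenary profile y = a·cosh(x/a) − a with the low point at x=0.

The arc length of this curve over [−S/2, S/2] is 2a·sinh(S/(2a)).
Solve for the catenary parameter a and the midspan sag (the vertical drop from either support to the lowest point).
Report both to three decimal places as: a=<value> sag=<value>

a=70.481 sag=71.356

seed: a₀ = √(S³/(24(L−S))) = √(186.647³/(24·59.525)) = 67.464639
iter 1: u=1.383295  f(a)=+5.962e+00  f'(a)=-2.126e+00  a ← 67.464639 − (+5.962e+00/-2.126e+00) = 70.268489
iter 2: u=1.328099  f(a)=+3.918e-01  f'(a)=-1.855e+00  a ← 70.268489 − (+3.918e-01/-1.855e+00) = 70.479686
iter 3: u=1.324119  f(a)=+1.955e-03  f'(a)=-1.837e+00  a ← 70.479686 − (+1.955e-03/-1.837e+00) = 70.480751
iter 4: u=1.324099  f(a)=+4.925e-08  f'(a)=-1.837e+00  a ← 70.480751 − (+4.925e-08/-1.837e+00) = 70.480751
iter 5: u=1.324099  f(a)=+0.000e+00  f'(a)=-1.837e+00  a ← 70.480751 − (+0.000e+00/-1.837e+00) = 70.480751
converged: |Δa| < 1e-12 after 5 iterations
sag = a·(cosh(S/(2a)) − 1) = 70.480751·(cosh(1.324099) − 1) = 71.356126
T_max/T_min = cosh(S/(2a)) = 2.012420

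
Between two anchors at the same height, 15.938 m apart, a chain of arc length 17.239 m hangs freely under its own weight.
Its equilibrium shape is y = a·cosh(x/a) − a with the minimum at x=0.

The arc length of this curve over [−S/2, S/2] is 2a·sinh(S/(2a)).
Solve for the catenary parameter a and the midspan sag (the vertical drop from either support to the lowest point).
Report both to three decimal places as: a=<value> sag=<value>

a=11.524 sag=2.867

seed: a₀ = √(S³/(24(L−S))) = √(15.938³/(24·1.301)) = 11.386925
iter 1: u=0.699838  f(a)=+3.223e-02  f'(a)=-2.399e-01  a ← 11.386925 − (+3.223e-02/-2.399e-01) = 11.521290
iter 2: u=0.691676  f(a)=+5.794e-04  f'(a)=-2.313e-01  a ← 11.521290 − (+5.794e-04/-2.313e-01) = 11.523795
iter 3: u=0.691526  f(a)=+1.948e-07  f'(a)=-2.312e-01  a ← 11.523795 − (+1.948e-07/-2.312e-01) = 11.523796
iter 4: u=0.691526  f(a)=+2.132e-14  f'(a)=-2.312e-01  a ← 11.523796 − (+2.132e-14/-2.312e-01) = 11.523796
converged: |Δa| < 1e-12 after 4 iterations
sag = a·(cosh(S/(2a)) − 1) = 11.523796·(cosh(0.691526) − 1) = 2.866953
T_max/T_min = cosh(S/(2a)) = 1.248785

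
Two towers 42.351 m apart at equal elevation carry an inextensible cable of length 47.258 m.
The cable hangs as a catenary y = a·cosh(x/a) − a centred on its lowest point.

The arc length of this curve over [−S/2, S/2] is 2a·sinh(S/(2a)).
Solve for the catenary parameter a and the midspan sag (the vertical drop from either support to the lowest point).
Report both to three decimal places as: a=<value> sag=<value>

seed: a₀ = √(S³/(24(L−S))) = √(42.351³/(24·4.907)) = 25.396967
iter 1: u=0.833781  f(a)=+1.734e-01  f'(a)=-4.140e-01  a ← 25.396967 − (+1.734e-01/-4.140e-01) = 25.815882
iter 2: u=0.820251  f(a)=+4.384e-03  f'(a)=-3.933e-01  a ← 25.815882 − (+4.384e-03/-3.933e-01) = 25.827029
iter 3: u=0.819897  f(a)=+2.962e-06  f'(a)=-3.927e-01  a ← 25.827029 − (+2.962e-06/-3.927e-01) = 25.827037
iter 4: u=0.819897  f(a)=+1.350e-12  f'(a)=-3.927e-01  a ← 25.827037 − (+1.350e-12/-3.927e-01) = 25.827037
converged: |Δa| < 1e-12 after 4 iterations
sag = a·(cosh(S/(2a)) − 1) = 25.827037·(cosh(0.819897) − 1) = 9.178184
T_max/T_min = cosh(S/(2a)) = 1.355371

a=25.827 sag=9.178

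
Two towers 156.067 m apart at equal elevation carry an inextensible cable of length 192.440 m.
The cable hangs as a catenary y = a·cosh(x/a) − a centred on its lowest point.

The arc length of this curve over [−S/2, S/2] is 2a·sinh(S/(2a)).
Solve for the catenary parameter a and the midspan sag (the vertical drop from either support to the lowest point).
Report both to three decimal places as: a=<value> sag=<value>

a=68.182 sag=49.746

seed: a₀ = √(S³/(24(L−S))) = √(156.067³/(24·36.373)) = 65.988984
iter 1: u=1.182523  f(a)=+2.629e+00  f'(a)=-1.264e+00  a ← 65.988984 − (+2.629e+00/-1.264e+00) = 68.068514
iter 2: u=1.146396  f(a)=+1.294e-01  f'(a)=-1.143e+00  a ← 68.068514 − (+1.294e-01/-1.143e+00) = 68.181759
iter 3: u=1.144492  f(a)=+3.494e-04  f'(a)=-1.137e+00  a ← 68.181759 − (+3.494e-04/-1.137e+00) = 68.182067
iter 4: u=1.144487  f(a)=+2.562e-09  f'(a)=-1.137e+00  a ← 68.182067 − (+2.562e-09/-1.137e+00) = 68.182067
iter 5: u=1.144487  f(a)=+0.000e+00  f'(a)=-1.137e+00  a ← 68.182067 − (+0.000e+00/-1.137e+00) = 68.182067
converged: |Δa| < 1e-12 after 5 iterations
sag = a·(cosh(S/(2a)) − 1) = 68.182067·(cosh(1.144487) − 1) = 49.746228
T_max/T_min = cosh(S/(2a)) = 1.729609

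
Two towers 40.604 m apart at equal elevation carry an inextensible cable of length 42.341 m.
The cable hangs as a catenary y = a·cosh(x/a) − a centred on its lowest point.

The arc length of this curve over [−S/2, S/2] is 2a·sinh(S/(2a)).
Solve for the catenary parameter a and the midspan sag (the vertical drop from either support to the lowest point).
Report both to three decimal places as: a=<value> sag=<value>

seed: a₀ = √(S³/(24(L−S))) = √(40.604³/(24·1.737)) = 40.072616
iter 1: u=0.506630  f(a)=+2.243e-02  f'(a)=-8.894e-02  a ← 40.072616 − (+2.243e-02/-8.894e-02) = 40.324801
iter 2: u=0.503462  f(a)=+2.135e-04  f'(a)=-8.725e-02  a ← 40.324801 − (+2.135e-04/-8.725e-02) = 40.327248
iter 3: u=0.503431  f(a)=+1.976e-08  f'(a)=-8.724e-02  a ← 40.327248 − (+1.976e-08/-8.724e-02) = 40.327248
iter 4: u=0.503431  f(a)=-7.105e-15  f'(a)=-8.724e-02  a ← 40.327248 − (-7.105e-15/-8.724e-02) = 40.327248
converged: |Δa| < 1e-12 after 4 iterations
sag = a·(cosh(S/(2a)) − 1) = 40.327248·(cosh(0.503431) − 1) = 5.219179
T_max/T_min = cosh(S/(2a)) = 1.129421

a=40.327 sag=5.219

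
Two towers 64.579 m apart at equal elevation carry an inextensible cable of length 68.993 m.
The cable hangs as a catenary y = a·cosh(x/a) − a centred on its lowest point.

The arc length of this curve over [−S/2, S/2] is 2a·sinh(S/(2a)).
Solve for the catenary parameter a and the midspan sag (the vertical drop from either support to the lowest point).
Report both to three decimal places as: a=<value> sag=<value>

a=50.930 sag=10.583

seed: a₀ = √(S³/(24(L−S))) = √(64.579³/(24·4.414)) = 50.421433
iter 1: u=0.640392  f(a)=+9.140e-02  f'(a)=-1.824e-01  a ← 50.421433 − (+9.140e-02/-1.824e-01) = 50.922602
iter 2: u=0.634090  f(a)=+1.381e-03  f'(a)=-1.769e-01  a ← 50.922602 − (+1.381e-03/-1.769e-01) = 50.930407
iter 3: u=0.633993  f(a)=+3.257e-07  f'(a)=-1.768e-01  a ← 50.930407 − (+3.257e-07/-1.768e-01) = 50.930409
iter 4: u=0.633993  f(a)=+1.421e-14  f'(a)=-1.768e-01  a ← 50.930409 − (+1.421e-14/-1.768e-01) = 50.930409
converged: |Δa| < 1e-12 after 4 iterations
sag = a·(cosh(S/(2a)) − 1) = 50.930409·(cosh(0.633993) − 1) = 10.583127
T_max/T_min = cosh(S/(2a)) = 1.207796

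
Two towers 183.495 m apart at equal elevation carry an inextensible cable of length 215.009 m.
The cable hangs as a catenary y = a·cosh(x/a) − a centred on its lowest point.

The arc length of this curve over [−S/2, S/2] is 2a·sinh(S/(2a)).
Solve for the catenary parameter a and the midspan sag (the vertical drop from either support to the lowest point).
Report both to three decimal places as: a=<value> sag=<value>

a=92.623 sag=49.279

seed: a₀ = √(S³/(24(L−S))) = √(183.495³/(24·31.514)) = 90.381380
iter 1: u=1.015115  f(a)=+1.664e+00  f'(a)=-7.719e-01  a ← 90.381380 − (+1.664e+00/-7.719e-01) = 92.537205
iter 2: u=0.991466  f(a)=+6.140e-02  f'(a)=-7.159e-01  a ← 92.537205 − (+6.140e-02/-7.159e-01) = 92.622973
iter 3: u=0.990548  f(a)=+9.069e-05  f'(a)=-7.138e-01  a ← 92.622973 − (+9.069e-05/-7.138e-01) = 92.623100
iter 4: u=0.990547  f(a)=+1.985e-10  f'(a)=-7.138e-01  a ← 92.623100 − (+1.985e-10/-7.138e-01) = 92.623100
iter 5: u=0.990547  f(a)=-2.842e-14  f'(a)=-7.138e-01  a ← 92.623100 − (-2.842e-14/-7.138e-01) = 92.623100
converged: |Δa| < 1e-12 after 5 iterations
sag = a·(cosh(S/(2a)) − 1) = 92.623100·(cosh(0.990547) − 1) = 49.279177
T_max/T_min = cosh(S/(2a)) = 1.532040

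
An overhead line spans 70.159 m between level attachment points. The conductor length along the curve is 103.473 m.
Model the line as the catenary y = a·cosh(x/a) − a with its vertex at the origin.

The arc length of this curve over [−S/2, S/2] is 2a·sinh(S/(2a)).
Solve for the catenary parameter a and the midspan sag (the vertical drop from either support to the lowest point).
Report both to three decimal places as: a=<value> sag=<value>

seed: a₀ = √(S³/(24(L−S))) = √(70.159³/(24·33.314)) = 20.782896
iter 1: u=1.687902  f(a)=+5.081e+00  f'(a)=-4.217e+00  a ← 20.782896 − (+5.081e+00/-4.217e+00) = 21.987606
iter 2: u=1.595422  f(a)=+4.753e-01  f'(a)=-3.462e+00  a ← 21.987606 − (+4.753e-01/-3.462e+00) = 22.124880
iter 3: u=1.585523  f(a)=+5.106e-03  f'(a)=-3.388e+00  a ← 22.124880 − (+5.106e-03/-3.388e+00) = 22.126387
iter 4: u=1.585415  f(a)=+6.035e-07  f'(a)=-3.387e+00  a ← 22.126387 − (+6.035e-07/-3.387e+00) = 22.126387
iter 5: u=1.585415  f(a)=-1.421e-14  f'(a)=-3.387e+00  a ← 22.126387 − (-1.421e-14/-3.387e+00) = 22.126387
converged: |Δa| < 1e-12 after 5 iterations
sag = a·(cosh(S/(2a)) − 1) = 22.126387·(cosh(1.585415) − 1) = 34.142987
T_max/T_min = cosh(S/(2a)) = 2.543089

a=22.126 sag=34.143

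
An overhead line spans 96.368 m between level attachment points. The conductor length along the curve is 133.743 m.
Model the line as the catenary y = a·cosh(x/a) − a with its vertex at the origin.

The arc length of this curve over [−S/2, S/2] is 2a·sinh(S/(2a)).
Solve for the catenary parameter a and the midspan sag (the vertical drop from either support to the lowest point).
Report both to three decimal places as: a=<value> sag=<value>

a=33.281 sag=41.414

seed: a₀ = √(S³/(24(L−S))) = √(96.368³/(24·37.375)) = 31.586612
iter 1: u=1.525456  f(a)=+4.598e+00  f'(a)=-2.965e+00  a ← 31.586612 − (+4.598e+00/-2.965e+00) = 33.137208
iter 2: u=1.454075  f(a)=+3.602e-01  f'(a)=-2.517e+00  a ← 33.137208 − (+3.602e-01/-2.517e+00) = 33.280325
iter 3: u=1.447822  f(a)=+2.627e-03  f'(a)=-2.480e+00  a ← 33.280325 − (+2.627e-03/-2.480e+00) = 33.281384
iter 4: u=1.447776  f(a)=+1.420e-07  f'(a)=-2.480e+00  a ← 33.281384 − (+1.420e-07/-2.480e+00) = 33.281384
iter 5: u=1.447776  f(a)=+0.000e+00  f'(a)=-2.480e+00  a ← 33.281384 − (+0.000e+00/-2.480e+00) = 33.281384
converged: |Δa| < 1e-12 after 5 iterations
sag = a·(cosh(S/(2a)) − 1) = 33.281384·(cosh(1.447776) − 1) = 41.414319
T_max/T_min = cosh(S/(2a)) = 2.244369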